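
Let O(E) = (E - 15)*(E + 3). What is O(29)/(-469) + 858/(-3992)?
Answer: -156487/133732 ≈ -1.1702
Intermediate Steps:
O(E) = (-15 + E)*(3 + E)
O(29)/(-469) + 858/(-3992) = (-45 + 29² - 12*29)/(-469) + 858/(-3992) = (-45 + 841 - 348)*(-1/469) + 858*(-1/3992) = 448*(-1/469) - 429/1996 = -64/67 - 429/1996 = -156487/133732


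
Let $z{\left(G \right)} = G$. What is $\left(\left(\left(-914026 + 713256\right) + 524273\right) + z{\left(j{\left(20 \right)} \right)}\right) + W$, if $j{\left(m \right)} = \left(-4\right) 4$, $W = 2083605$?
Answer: $2407092$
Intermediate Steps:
$j{\left(m \right)} = -16$
$\left(\left(\left(-914026 + 713256\right) + 524273\right) + z{\left(j{\left(20 \right)} \right)}\right) + W = \left(\left(\left(-914026 + 713256\right) + 524273\right) - 16\right) + 2083605 = \left(\left(-200770 + 524273\right) - 16\right) + 2083605 = \left(323503 - 16\right) + 2083605 = 323487 + 2083605 = 2407092$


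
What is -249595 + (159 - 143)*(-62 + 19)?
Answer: -250283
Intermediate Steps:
-249595 + (159 - 143)*(-62 + 19) = -249595 + 16*(-43) = -249595 - 688 = -250283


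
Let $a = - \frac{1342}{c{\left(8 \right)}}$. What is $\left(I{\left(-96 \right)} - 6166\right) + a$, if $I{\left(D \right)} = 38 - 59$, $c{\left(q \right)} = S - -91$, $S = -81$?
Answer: $- \frac{31606}{5} \approx -6321.2$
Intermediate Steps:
$c{\left(q \right)} = 10$ ($c{\left(q \right)} = -81 - -91 = -81 + 91 = 10$)
$I{\left(D \right)} = -21$
$a = - \frac{671}{5}$ ($a = - \frac{1342}{10} = \left(-1342\right) \frac{1}{10} = - \frac{671}{5} \approx -134.2$)
$\left(I{\left(-96 \right)} - 6166\right) + a = \left(-21 - 6166\right) - \frac{671}{5} = -6187 - \frac{671}{5} = - \frac{31606}{5}$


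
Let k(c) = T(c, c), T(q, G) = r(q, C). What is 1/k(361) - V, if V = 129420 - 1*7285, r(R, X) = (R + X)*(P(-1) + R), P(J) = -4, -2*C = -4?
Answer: -15827596784/129591 ≈ -1.2214e+5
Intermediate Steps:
C = 2 (C = -½*(-4) = 2)
r(R, X) = (-4 + R)*(R + X) (r(R, X) = (R + X)*(-4 + R) = (-4 + R)*(R + X))
V = 122135 (V = 129420 - 7285 = 122135)
T(q, G) = -8 + q² - 2*q (T(q, G) = q² - 4*q - 4*2 + q*2 = q² - 4*q - 8 + 2*q = -8 + q² - 2*q)
k(c) = -8 + c² - 2*c
1/k(361) - V = 1/(-8 + 361² - 2*361) - 1*122135 = 1/(-8 + 130321 - 722) - 122135 = 1/129591 - 122135 = -15827596784/129591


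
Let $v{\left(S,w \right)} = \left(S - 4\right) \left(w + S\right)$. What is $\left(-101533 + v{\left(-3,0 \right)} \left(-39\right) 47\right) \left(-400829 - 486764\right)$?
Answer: $124286097418$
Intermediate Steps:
$v{\left(S,w \right)} = \left(-4 + S\right) \left(S + w\right)$
$\left(-101533 + v{\left(-3,0 \right)} \left(-39\right) 47\right) \left(-400829 - 486764\right) = \left(-101533 + \left(\left(-3\right)^{2} - -12 - 0 - 0\right) \left(-39\right) 47\right) \left(-400829 - 486764\right) = \left(-101533 + \left(9 + 12 + 0 + 0\right) \left(-39\right) 47\right) \left(-887593\right) = \left(-101533 + 21 \left(-39\right) 47\right) \left(-887593\right) = \left(-101533 - 38493\right) \left(-887593\right) = \left(-140026\right) \left(-887593\right) = 124286097418$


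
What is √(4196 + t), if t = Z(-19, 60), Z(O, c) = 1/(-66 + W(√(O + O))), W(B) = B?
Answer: √((276935 - 4196*I*√38)/(66 - I*√38)) ≈ 64.776 - 0.e-5*I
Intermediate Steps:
Z(O, c) = 1/(-66 + √2*√O) (Z(O, c) = 1/(-66 + √(O + O)) = 1/(-66 + √(2*O)) = 1/(-66 + √2*√O))
t = 1/(-66 + I*√38) (t = 1/(-66 + √2*√(-19)) = 1/(-66 + √2*(I*√19)) = 1/(-66 + I*√38) ≈ -0.01502 - 0.0014029*I)
√(4196 + t) = √(4196 + (-33/2197 - I*√38/4394)) = √(9218579/2197 - I*√38/4394)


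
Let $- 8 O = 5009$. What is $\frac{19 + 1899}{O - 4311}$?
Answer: $- \frac{15344}{39497} \approx -0.38848$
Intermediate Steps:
$O = - \frac{5009}{8}$ ($O = \left(- \frac{1}{8}\right) 5009 = - \frac{5009}{8} \approx -626.13$)
$\frac{19 + 1899}{O - 4311} = \frac{19 + 1899}{- \frac{5009}{8} - 4311} = \frac{1918}{- \frac{39497}{8}} = 1918 \left(- \frac{8}{39497}\right) = - \frac{15344}{39497}$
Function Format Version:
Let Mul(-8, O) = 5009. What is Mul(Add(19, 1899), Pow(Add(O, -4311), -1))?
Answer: Rational(-15344, 39497) ≈ -0.38848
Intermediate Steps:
O = Rational(-5009, 8) (O = Mul(Rational(-1, 8), 5009) = Rational(-5009, 8) ≈ -626.13)
Mul(Add(19, 1899), Pow(Add(O, -4311), -1)) = Mul(Add(19, 1899), Pow(Add(Rational(-5009, 8), -4311), -1)) = Mul(1918, Pow(Rational(-39497, 8), -1)) = Mul(1918, Rational(-8, 39497)) = Rational(-15344, 39497)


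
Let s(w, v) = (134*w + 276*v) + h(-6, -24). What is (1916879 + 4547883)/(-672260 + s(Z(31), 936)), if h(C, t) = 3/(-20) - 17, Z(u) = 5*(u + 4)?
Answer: -129295240/7809823 ≈ -16.555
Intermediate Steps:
Z(u) = 20 + 5*u (Z(u) = 5*(4 + u) = 20 + 5*u)
h(C, t) = -343/20 (h(C, t) = 3*(-1/20) - 17 = -3/20 - 17 = -343/20)
s(w, v) = -343/20 + 134*w + 276*v (s(w, v) = (134*w + 276*v) - 343/20 = -343/20 + 134*w + 276*v)
(1916879 + 4547883)/(-672260 + s(Z(31), 936)) = (1916879 + 4547883)/(-672260 + (-343/20 + 134*(20 + 5*31) + 276*936)) = 6464762/(-672260 + (-343/20 + 134*(20 + 155) + 258336)) = 6464762/(-672260 + (-343/20 + 134*175 + 258336)) = 6464762/(-672260 + (-343/20 + 23450 + 258336)) = 6464762/(-672260 + 5635377/20) = 6464762/(-7809823/20) = 6464762*(-20/7809823) = -129295240/7809823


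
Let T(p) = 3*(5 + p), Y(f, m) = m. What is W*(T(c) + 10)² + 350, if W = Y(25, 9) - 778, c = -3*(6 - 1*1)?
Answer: -307250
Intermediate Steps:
c = -15 (c = -3*(6 - 1) = -3*5 = -15)
W = -769 (W = 9 - 778 = -769)
T(p) = 15 + 3*p
W*(T(c) + 10)² + 350 = -769*((15 + 3*(-15)) + 10)² + 350 = -769*((15 - 45) + 10)² + 350 = -769*(-30 + 10)² + 350 = -769*(-20)² + 350 = -769*400 + 350 = -307600 + 350 = -307250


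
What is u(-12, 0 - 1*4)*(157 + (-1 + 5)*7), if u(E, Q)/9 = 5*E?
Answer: -99900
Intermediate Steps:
u(E, Q) = 45*E (u(E, Q) = 9*(5*E) = 45*E)
u(-12, 0 - 1*4)*(157 + (-1 + 5)*7) = (45*(-12))*(157 + (-1 + 5)*7) = -540*(157 + 4*7) = -540*(157 + 28) = -540*185 = -99900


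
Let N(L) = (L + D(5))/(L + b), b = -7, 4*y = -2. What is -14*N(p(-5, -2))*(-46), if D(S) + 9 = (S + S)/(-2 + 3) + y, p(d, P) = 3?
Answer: -1127/2 ≈ -563.50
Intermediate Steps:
y = -½ (y = (¼)*(-2) = -½ ≈ -0.50000)
D(S) = -19/2 + 2*S (D(S) = -9 + ((S + S)/(-2 + 3) - ½) = -9 + ((2*S)/1 - ½) = -9 + ((2*S)*1 - ½) = -9 + (2*S - ½) = -9 + (-½ + 2*S) = -19/2 + 2*S)
N(L) = (½ + L)/(-7 + L) (N(L) = (L + (-19/2 + 2*5))/(L - 7) = (L + (-19/2 + 10))/(-7 + L) = (L + ½)/(-7 + L) = (½ + L)/(-7 + L))
-14*N(p(-5, -2))*(-46) = -14*(½ + 3)/(-7 + 3)*(-46) = -14*7/((-4)*2)*(-46) = -(-7)*7/(2*2)*(-46) = -14*(-7/8)*(-46) = (49/4)*(-46) = -1127/2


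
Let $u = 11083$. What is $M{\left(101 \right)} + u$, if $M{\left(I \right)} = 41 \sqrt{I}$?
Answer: $11083 + 41 \sqrt{101} \approx 11495.0$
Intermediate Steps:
$M{\left(101 \right)} + u = 41 \sqrt{101} + 11083 = 11083 + 41 \sqrt{101}$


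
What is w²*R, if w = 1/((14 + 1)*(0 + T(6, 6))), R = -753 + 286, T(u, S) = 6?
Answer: -467/8100 ≈ -0.057654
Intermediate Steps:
R = -467
w = 1/90 (w = 1/((14 + 1)*(0 + 6)) = 1/(15*6) = 1/90 ≈ 0.011111)
w²*R = (1/90)²*(-467) = (1/8100)*(-467) = -467/8100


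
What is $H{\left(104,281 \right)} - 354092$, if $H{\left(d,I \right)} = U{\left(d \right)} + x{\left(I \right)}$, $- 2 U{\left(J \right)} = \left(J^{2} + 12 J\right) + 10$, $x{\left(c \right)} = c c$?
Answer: $-281168$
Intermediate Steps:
$x{\left(c \right)} = c^{2}$
$U{\left(J \right)} = -5 - 6 J - \frac{J^{2}}{2}$ ($U{\left(J \right)} = - \frac{\left(J^{2} + 12 J\right) + 10}{2} = - \frac{10 + J^{2} + 12 J}{2} = -5 - 6 J - \frac{J^{2}}{2}$)
$H{\left(d,I \right)} = -5 + I^{2} - 6 d - \frac{d^{2}}{2}$ ($H{\left(d,I \right)} = \left(-5 - 6 d - \frac{d^{2}}{2}\right) + I^{2} = -5 + I^{2} - 6 d - \frac{d^{2}}{2}$)
$H{\left(104,281 \right)} - 354092 = \left(-5 + 281^{2} - 624 - \frac{104^{2}}{2}\right) - 354092 = \left(-5 + 78961 - 624 - 5408\right) - 354092 = 72924 - 354092 = -281168$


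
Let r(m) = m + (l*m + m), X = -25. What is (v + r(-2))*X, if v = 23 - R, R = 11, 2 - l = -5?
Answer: 150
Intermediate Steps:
l = 7 (l = 2 - 1*(-5) = 2 + 5 = 7)
v = 12 (v = 23 - 1*11 = 23 - 11 = 12)
r(m) = 9*m (r(m) = m + (7*m + m) = m + 8*m = 9*m)
(v + r(-2))*X = (12 + 9*(-2))*(-25) = (12 - 18)*(-25) = -6*(-25) = 150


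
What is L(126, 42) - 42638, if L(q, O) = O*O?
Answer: -40874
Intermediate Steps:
L(q, O) = O²
L(126, 42) - 42638 = 42² - 42638 = 1764 - 42638 = -40874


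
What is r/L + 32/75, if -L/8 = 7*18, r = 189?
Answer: 287/1200 ≈ 0.23917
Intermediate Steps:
L = -1008 (L = -56*18 = -8*126 = -1008)
r/L + 32/75 = 189/(-1008) + 32/75 = 189*(-1/1008) + 32*(1/75) = -3/16 + 32/75 = 287/1200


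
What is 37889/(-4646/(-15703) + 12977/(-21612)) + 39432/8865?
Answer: -37995545876877844/305453855445 ≈ -1.2439e+5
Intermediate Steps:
37889/(-4646/(-15703) + 12977/(-21612)) + 39432/8865 = 37889/(-4646*(-1/15703) + 12977*(-1/21612)) + 39432*(1/8865) = 37889/(4646/15703 - 12977/21612) + 13144/2955 = 37889/(-103368479/339373236) + 13144/2955 = 37889*(-339373236/103368479) + 13144/2955 = -12858512538804/103368479 + 13144/2955 = -37995545876877844/305453855445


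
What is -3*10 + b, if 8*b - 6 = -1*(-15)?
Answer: -219/8 ≈ -27.375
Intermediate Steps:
b = 21/8 (b = ¾ + (-1*(-15))/8 = ¾ + (⅛)*15 = ¾ + 15/8 = 21/8 ≈ 2.6250)
-3*10 + b = -3*10 + 21/8 = -30 + 21/8 = -219/8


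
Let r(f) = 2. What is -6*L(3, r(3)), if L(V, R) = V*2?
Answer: -36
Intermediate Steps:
L(V, R) = 2*V
-6*L(3, r(3)) = -12*3 = -6*6 = -36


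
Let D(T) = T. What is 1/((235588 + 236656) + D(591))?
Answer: 1/472835 ≈ 2.1149e-6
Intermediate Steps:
1/((235588 + 236656) + D(591)) = 1/((235588 + 236656) + 591) = 1/(472244 + 591) = 1/472835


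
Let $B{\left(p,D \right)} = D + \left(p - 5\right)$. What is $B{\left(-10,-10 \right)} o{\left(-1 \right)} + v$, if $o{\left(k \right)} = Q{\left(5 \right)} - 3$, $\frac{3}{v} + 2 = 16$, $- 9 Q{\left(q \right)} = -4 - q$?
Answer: $\frac{703}{14} \approx 50.214$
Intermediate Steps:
$Q{\left(q \right)} = \frac{4}{9} + \frac{q}{9}$ ($Q{\left(q \right)} = - \frac{-4 - q}{9} = \frac{4}{9} + \frac{q}{9}$)
$v = \frac{3}{14}$ ($v = \frac{3}{-2 + 16} = \frac{3}{14} \approx 0.21429$)
$o{\left(k \right)} = -2$ ($o{\left(k \right)} = \left(\frac{4}{9} + \frac{1}{9} \cdot 5\right) - 3 = \left(\frac{4}{9} + \frac{5}{9}\right) - 3 = 1 - 3 = -2$)
$B{\left(p,D \right)} = -5 + D + p$ ($B{\left(p,D \right)} = D + \left(-5 + p\right) = -5 + D + p$)
$B{\left(-10,-10 \right)} o{\left(-1 \right)} + v = \left(-5 - 10 - 10\right) \left(-2\right) + \frac{3}{14} = \left(-25\right) \left(-2\right) + \frac{3}{14} = 50 + \frac{3}{14} = \frac{703}{14}$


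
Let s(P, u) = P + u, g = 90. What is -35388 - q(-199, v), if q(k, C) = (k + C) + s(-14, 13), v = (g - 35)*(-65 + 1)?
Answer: -31668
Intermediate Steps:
v = -3520 (v = (90 - 35)*(-65 + 1) = 55*(-64) = -3520)
q(k, C) = -1 + C + k (q(k, C) = (k + C) + (-14 + 13) = (C + k) - 1 = -1 + C + k)
-35388 - q(-199, v) = -35388 - (-1 - 3520 - 199) = -35388 - 1*(-3720) = -35388 + 3720 = -31668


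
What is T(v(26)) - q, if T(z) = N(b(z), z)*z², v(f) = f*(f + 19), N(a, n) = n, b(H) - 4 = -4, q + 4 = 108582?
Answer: 1601504422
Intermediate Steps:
q = 108578 (q = -4 + 108582 = 108578)
b(H) = 0 (b(H) = 4 - 4 = 0)
v(f) = f*(19 + f)
T(z) = z³ (T(z) = z*z² = z³)
T(v(26)) - q = (26*(19 + 26))³ - 1*108578 = (26*45)³ - 108578 = 1170³ - 108578 = 1601613000 - 108578 = 1601504422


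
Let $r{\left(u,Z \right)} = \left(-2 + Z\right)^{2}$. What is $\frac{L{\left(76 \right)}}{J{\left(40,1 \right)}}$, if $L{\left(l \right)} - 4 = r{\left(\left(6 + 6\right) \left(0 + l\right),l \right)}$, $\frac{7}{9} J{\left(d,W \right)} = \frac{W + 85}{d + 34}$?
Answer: $\frac{1419320}{387} \approx 3667.5$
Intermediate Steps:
$J{\left(d,W \right)} = \frac{9 \left(85 + W\right)}{7 \left(34 + d\right)}$ ($J{\left(d,W \right)} = \frac{9 \frac{W + 85}{d + 34}}{7} = \frac{9 \frac{85 + W}{34 + d}}{7} = \frac{9 \left(85 + W\right)}{7 \left(34 + d\right)}$)
$L{\left(l \right)} = 4 + \left(-2 + l\right)^{2}$
$\frac{L{\left(76 \right)}}{J{\left(40,1 \right)}} = \frac{4 + \left(-2 + 76\right)^{2}}{\frac{9}{7} \frac{1}{34 + 40} \left(85 + 1\right)} = \frac{4 + 74^{2}}{\frac{9}{7} \cdot \frac{1}{74} \cdot 86} = \frac{4 + 5476}{\frac{9}{7} \cdot \frac{1}{74} \cdot 86} = \frac{5480}{\frac{387}{259}} = 5480 \cdot \frac{259}{387} = \frac{1419320}{387}$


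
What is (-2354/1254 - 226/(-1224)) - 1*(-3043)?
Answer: 35364323/11628 ≈ 3041.3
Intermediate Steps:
(-2354/1254 - 226/(-1224)) - 1*(-3043) = (-2354*1/1254 - 226*(-1/1224)) + 3043 = (-107/57 + 113/612) + 3043 = -19681/11628 + 3043 = 35364323/11628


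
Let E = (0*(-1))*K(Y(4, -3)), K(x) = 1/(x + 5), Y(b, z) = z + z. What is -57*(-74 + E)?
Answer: 4218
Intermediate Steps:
Y(b, z) = 2*z
K(x) = 1/(5 + x)
E = 0 (E = (0*(-1))/(5 + 2*(-3)) = 0/(5 - 6) = 0/(-1) = 0*(-1) = 0)
-57*(-74 + E) = -57*(-74 + 0) = -57*(-74) = 4218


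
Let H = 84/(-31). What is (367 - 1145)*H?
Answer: 65352/31 ≈ 2108.1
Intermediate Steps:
H = -84/31 (H = 84*(-1/31) = -84/31 ≈ -2.7097)
(367 - 1145)*H = (367 - 1145)*(-84/31) = -778*(-84/31) = 65352/31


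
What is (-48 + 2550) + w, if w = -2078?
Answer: 424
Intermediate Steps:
(-48 + 2550) + w = (-48 + 2550) - 2078 = 2502 - 2078 = 424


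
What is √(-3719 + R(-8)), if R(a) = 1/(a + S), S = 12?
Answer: 5*I*√595/2 ≈ 60.982*I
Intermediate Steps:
R(a) = 1/(12 + a) (R(a) = 1/(a + 12) = 1/(12 + a))
√(-3719 + R(-8)) = √(-3719 + 1/(12 - 8)) = √(-3719 + 1/4) = √(-3719 + ¼) = √(-14875/4) = 5*I*√595/2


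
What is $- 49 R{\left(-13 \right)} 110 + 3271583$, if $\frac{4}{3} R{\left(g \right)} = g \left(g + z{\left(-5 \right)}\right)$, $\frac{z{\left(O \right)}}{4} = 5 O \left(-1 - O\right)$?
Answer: $- \frac{36865199}{2} \approx -1.8433 \cdot 10^{7}$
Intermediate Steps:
$z{\left(O \right)} = 20 O \left(-1 - O\right)$ ($z{\left(O \right)} = 4 \cdot 5 O \left(-1 - O\right) = 20 O \left(-1 - O\right)$)
$R{\left(g \right)} = \frac{3 g \left(-400 + g\right)}{4}$ ($R{\left(g \right)} = \frac{3 g \left(g - - 100 \left(1 - 5\right)\right)}{4} = \frac{3 g \left(g - \left(-100\right) \left(-4\right)\right)}{4} = \frac{3 g \left(g - 400\right)}{4} = \frac{3 g \left(-400 + g\right)}{4}$)
$- 49 R{\left(-13 \right)} 110 + 3271583 = - 49 \cdot \frac{3}{4} \left(-13\right) \left(-400 - 13\right) 110 + 3271583 = - 49 \cdot \frac{3}{4} \left(-13\right) \left(-413\right) 110 + 3271583 = \left(-49\right) \frac{16107}{4} \cdot 110 + 3271583 = \left(- \frac{789243}{4}\right) 110 + 3271583 = - \frac{43408365}{2} + 3271583 = - \frac{36865199}{2}$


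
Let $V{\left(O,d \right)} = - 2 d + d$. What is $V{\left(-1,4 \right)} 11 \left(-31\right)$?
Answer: $1364$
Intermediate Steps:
$V{\left(O,d \right)} = - d$
$V{\left(-1,4 \right)} 11 \left(-31\right) = \left(-1\right) 4 \cdot 11 \left(-31\right) = \left(-4\right) 11 \left(-31\right) = \left(-44\right) \left(-31\right) = 1364$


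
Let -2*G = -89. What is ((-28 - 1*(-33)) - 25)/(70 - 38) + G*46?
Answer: 16371/8 ≈ 2046.4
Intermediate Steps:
G = 89/2 (G = -1/2*(-89) = 89/2 ≈ 44.500)
((-28 - 1*(-33)) - 25)/(70 - 38) + G*46 = ((-28 - 1*(-33)) - 25)/(70 - 38) + (89/2)*46 = ((-28 + 33) - 25)/32 + 2047 = (5 - 25)*(1/32) + 2047 = -20*1/32 + 2047 = -5/8 + 2047 = 16371/8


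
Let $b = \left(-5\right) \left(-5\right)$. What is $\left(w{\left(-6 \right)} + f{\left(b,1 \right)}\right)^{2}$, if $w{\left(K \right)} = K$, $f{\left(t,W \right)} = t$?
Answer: $361$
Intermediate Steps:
$b = 25$
$\left(w{\left(-6 \right)} + f{\left(b,1 \right)}\right)^{2} = \left(-6 + 25\right)^{2} = 19^{2} = 361$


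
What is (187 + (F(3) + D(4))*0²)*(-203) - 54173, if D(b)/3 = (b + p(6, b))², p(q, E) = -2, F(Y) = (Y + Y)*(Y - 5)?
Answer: -92134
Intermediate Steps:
F(Y) = 2*Y*(-5 + Y) (F(Y) = (2*Y)*(-5 + Y) = 2*Y*(-5 + Y))
D(b) = 3*(-2 + b)² (D(b) = 3*(b - 2)² = 3*(-2 + b)²)
(187 + (F(3) + D(4))*0²)*(-203) - 54173 = (187 + (2*3*(-5 + 3) + 3*(-2 + 4)²)*0²)*(-203) - 54173 = (187 + (2*3*(-2) + 3*2²)*0)*(-203) - 54173 = (187 + (-12 + 3*4)*0)*(-203) - 54173 = (187 + (-12 + 12)*0)*(-203) - 54173 = (187 + 0*0)*(-203) - 54173 = (187 + 0)*(-203) - 54173 = 187*(-203) - 54173 = -37961 - 54173 = -92134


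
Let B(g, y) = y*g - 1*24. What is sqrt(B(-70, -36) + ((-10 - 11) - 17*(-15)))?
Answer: sqrt(2730) ≈ 52.249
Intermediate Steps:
B(g, y) = -24 + g*y (B(g, y) = g*y - 24 = -24 + g*y)
sqrt(B(-70, -36) + ((-10 - 11) - 17*(-15))) = sqrt((-24 - 70*(-36)) + ((-10 - 11) - 17*(-15))) = sqrt((-24 + 2520) + (-21 + 255)) = sqrt(2496 + 234) = sqrt(2730)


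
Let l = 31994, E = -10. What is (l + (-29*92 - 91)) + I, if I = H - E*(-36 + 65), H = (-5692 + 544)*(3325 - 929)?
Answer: -12305083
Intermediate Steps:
H = -12334608 (H = -5148*2396 = -12334608)
I = -12334318 (I = -12334608 - (-10)*(-36 + 65) = -12334608 - (-10)*29 = -12334608 - 1*(-290) = -12334608 + 290 = -12334318)
(l + (-29*92 - 91)) + I = (31994 + (-29*92 - 91)) - 12334318 = (31994 + (-2668 - 91)) - 12334318 = (31994 - 2759) - 12334318 = 29235 - 12334318 = -12305083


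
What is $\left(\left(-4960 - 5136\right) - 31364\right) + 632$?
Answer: $-40828$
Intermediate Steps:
$\left(\left(-4960 - 5136\right) - 31364\right) + 632 = \left(-10096 - 31364\right) + 632 = -41460 + 632 = -40828$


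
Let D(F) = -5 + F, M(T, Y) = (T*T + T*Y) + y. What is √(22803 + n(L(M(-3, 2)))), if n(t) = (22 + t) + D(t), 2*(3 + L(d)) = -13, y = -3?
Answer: 151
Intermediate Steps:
M(T, Y) = -3 + T² + T*Y (M(T, Y) = (T*T + T*Y) - 3 = (T² + T*Y) - 3 = -3 + T² + T*Y)
L(d) = -19/2 (L(d) = -3 + (½)*(-13) = -3 - 13/2 = -19/2)
n(t) = 17 + 2*t (n(t) = (22 + t) + (-5 + t) = 17 + 2*t)
√(22803 + n(L(M(-3, 2)))) = √(22803 + (17 + 2*(-19/2))) = √(22803 + (17 - 19)) = √(22803 - 2) = √22801 = 151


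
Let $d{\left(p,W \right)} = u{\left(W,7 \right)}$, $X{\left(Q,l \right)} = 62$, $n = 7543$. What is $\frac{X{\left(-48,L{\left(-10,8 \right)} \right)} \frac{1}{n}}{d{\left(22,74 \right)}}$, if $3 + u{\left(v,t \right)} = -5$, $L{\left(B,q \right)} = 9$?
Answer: $- \frac{31}{30172} \approx -0.0010274$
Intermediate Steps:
$u{\left(v,t \right)} = -8$ ($u{\left(v,t \right)} = -3 - 5 = -8$)
$d{\left(p,W \right)} = -8$
$\frac{X{\left(-48,L{\left(-10,8 \right)} \right)} \frac{1}{n}}{d{\left(22,74 \right)}} = \frac{62 \cdot \frac{1}{7543}}{-8} = 62 \cdot \frac{1}{7543} \left(- \frac{1}{8}\right) = \frac{62}{7543} \left(- \frac{1}{8}\right) = - \frac{31}{30172}$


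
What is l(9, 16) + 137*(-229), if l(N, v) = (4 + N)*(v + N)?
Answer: -31048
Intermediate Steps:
l(N, v) = (4 + N)*(N + v)
l(9, 16) + 137*(-229) = (9² + 4*9 + 4*16 + 9*16) + 137*(-229) = (81 + 36 + 64 + 144) - 31373 = 325 - 31373 = -31048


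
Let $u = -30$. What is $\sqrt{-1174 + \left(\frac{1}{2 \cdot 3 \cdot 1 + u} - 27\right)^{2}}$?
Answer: $\frac{i \sqrt{255023}}{24} \approx 21.042 i$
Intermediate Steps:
$\sqrt{-1174 + \left(\frac{1}{2 \cdot 3 \cdot 1 + u} - 27\right)^{2}} = \sqrt{-1174 + \left(\frac{1}{2 \cdot 3 \cdot 1 - 30} - 27\right)^{2}} = \sqrt{-1174 + \left(\frac{1}{6 \cdot 1 - 30} - 27\right)^{2}} = \sqrt{-1174 + \left(\frac{1}{6 - 30} - 27\right)^{2}} = \sqrt{-1174 + \left(\frac{1}{-24} - 27\right)^{2}} = \sqrt{-1174 + \left(- \frac{1}{24} - 27\right)^{2}} = \sqrt{-1174 + \left(- \frac{649}{24}\right)^{2}} = \sqrt{-1174 + \frac{421201}{576}} = \sqrt{- \frac{255023}{576}} = \frac{i \sqrt{255023}}{24}$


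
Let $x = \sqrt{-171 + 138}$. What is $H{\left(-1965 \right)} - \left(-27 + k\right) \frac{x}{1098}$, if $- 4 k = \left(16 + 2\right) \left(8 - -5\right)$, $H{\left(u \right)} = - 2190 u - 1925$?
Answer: $4301425 + \frac{19 i \sqrt{33}}{244} \approx 4.3014 \cdot 10^{6} + 0.44732 i$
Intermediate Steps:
$H{\left(u \right)} = -1925 - 2190 u$
$k = - \frac{117}{2}$ ($k = - \frac{\left(16 + 2\right) \left(8 - -5\right)}{4} = - \frac{18 \left(8 + 5\right)}{4} = - \frac{18 \cdot 13}{4} = \left(- \frac{1}{4}\right) 234 = - \frac{117}{2} \approx -58.5$)
$x = i \sqrt{33}$ ($x = \sqrt{-33} = i \sqrt{33} \approx 5.7446 i$)
$H{\left(-1965 \right)} - \left(-27 + k\right) \frac{x}{1098} = \left(-1925 - -4303350\right) - \left(-27 - \frac{117}{2}\right) \frac{i \sqrt{33}}{1098} = \left(-1925 + 4303350\right) - - \frac{171 i \sqrt{33} \cdot \frac{1}{1098}}{2} = 4301425 - - \frac{171 \frac{i \sqrt{33}}{1098}}{2} = 4301425 - - \frac{19 i \sqrt{33}}{244} = 4301425 + \frac{19 i \sqrt{33}}{244}$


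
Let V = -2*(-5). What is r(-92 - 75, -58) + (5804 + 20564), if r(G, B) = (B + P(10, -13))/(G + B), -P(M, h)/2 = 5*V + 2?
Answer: 659218/25 ≈ 26369.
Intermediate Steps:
V = 10
P(M, h) = -104 (P(M, h) = -2*(5*10 + 2) = -2*(50 + 2) = -2*52 = -104)
r(G, B) = (-104 + B)/(B + G) (r(G, B) = (B - 104)/(G + B) = (-104 + B)/(B + G))
r(-92 - 75, -58) + (5804 + 20564) = (-104 - 58)/(-58 + (-92 - 75)) + (5804 + 20564) = -162/(-58 - 167) + 26368 = -162/(-225) + 26368 = -1/225*(-162) + 26368 = 18/25 + 26368 = 659218/25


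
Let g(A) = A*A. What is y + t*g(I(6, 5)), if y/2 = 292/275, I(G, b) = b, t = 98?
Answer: 674334/275 ≈ 2452.1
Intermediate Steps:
g(A) = A²
y = 584/275 (y = 2*(292/275) = 584/275 ≈ 2.1236)
y + t*g(I(6, 5)) = 584/275 + 98*5² = 584/275 + 98*25 = 584/275 + 2450 = 674334/275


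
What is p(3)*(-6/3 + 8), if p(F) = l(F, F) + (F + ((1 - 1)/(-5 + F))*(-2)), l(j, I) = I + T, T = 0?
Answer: 36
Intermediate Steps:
l(j, I) = I (l(j, I) = I + 0 = I)
p(F) = 2*F (p(F) = F + (F + ((1 - 1)/(-5 + F))*(-2)) = F + (F + (0/(-5 + F))*(-2)) = F + (F + 0*(-2)) = F + (F + 0) = F + F = 2*F)
p(3)*(-6/3 + 8) = (2*3)*(-6/3 + 8) = 6*(-6*1/3 + 8) = 6*(-2 + 8) = 6*6 = 36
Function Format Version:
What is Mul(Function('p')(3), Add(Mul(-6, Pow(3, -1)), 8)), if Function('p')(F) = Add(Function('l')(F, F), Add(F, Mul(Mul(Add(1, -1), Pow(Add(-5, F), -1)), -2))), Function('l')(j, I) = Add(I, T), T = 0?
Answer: 36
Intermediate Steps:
Function('l')(j, I) = I (Function('l')(j, I) = Add(I, 0) = I)
Function('p')(F) = Mul(2, F) (Function('p')(F) = Add(F, Add(F, Mul(Mul(Add(1, -1), Pow(Add(-5, F), -1)), -2))) = Add(F, Add(F, Mul(Mul(0, Pow(Add(-5, F), -1)), -2))) = Add(F, Add(F, Mul(0, -2))) = Add(F, Add(F, 0)) = Add(F, F) = Mul(2, F))
Mul(Function('p')(3), Add(Mul(-6, Pow(3, -1)), 8)) = Mul(Mul(2, 3), Add(Mul(-6, Pow(3, -1)), 8)) = Mul(6, Add(Mul(-6, Rational(1, 3)), 8)) = Mul(6, Add(-2, 8)) = Mul(6, 6) = 36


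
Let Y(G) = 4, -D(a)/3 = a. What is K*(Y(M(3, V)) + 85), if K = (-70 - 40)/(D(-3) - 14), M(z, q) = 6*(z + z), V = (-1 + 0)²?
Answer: 1958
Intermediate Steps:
D(a) = -3*a
V = 1 (V = (-1)² = 1)
M(z, q) = 12*z (M(z, q) = 6*(2*z) = 12*z)
K = 22 (K = (-70 - 40)/(-3*(-3) - 14) = -110/(9 - 14) = -110/(-5) = -110*(-⅕) = 22)
K*(Y(M(3, V)) + 85) = 22*(4 + 85) = 22*89 = 1958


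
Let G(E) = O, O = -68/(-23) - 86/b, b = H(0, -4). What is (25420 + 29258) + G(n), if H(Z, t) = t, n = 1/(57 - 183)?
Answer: 2516313/46 ≈ 54702.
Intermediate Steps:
n = -1/126 (n = 1/(-126) = -1/126 ≈ -0.0079365)
b = -4
O = 1125/46 (O = -68/(-23) - 86/(-4) = -68*(-1/23) - 86*(-1/4) = 68/23 + 43/2 = 1125/46 ≈ 24.457)
G(E) = 1125/46
(25420 + 29258) + G(n) = (25420 + 29258) + 1125/46 = 54678 + 1125/46 = 2516313/46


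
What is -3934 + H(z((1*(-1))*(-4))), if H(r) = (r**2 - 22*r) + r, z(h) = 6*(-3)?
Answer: -3232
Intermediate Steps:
z(h) = -18
H(r) = r**2 - 21*r
-3934 + H(z((1*(-1))*(-4))) = -3934 - 18*(-21 - 18) = -3934 - 18*(-39) = -3934 + 702 = -3232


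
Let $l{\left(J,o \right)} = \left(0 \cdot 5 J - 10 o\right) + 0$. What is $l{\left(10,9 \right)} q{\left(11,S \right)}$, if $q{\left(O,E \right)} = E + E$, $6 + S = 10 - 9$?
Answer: $900$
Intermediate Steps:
$l{\left(J,o \right)} = - 10 o$ ($l{\left(J,o \right)} = \left(0 J - 10 o\right) + 0 = \left(0 - 10 o\right) + 0 = - 10 o + 0 = - 10 o$)
$S = -5$ ($S = -6 + \left(10 - 9\right) = -6 + 1 = -5$)
$q{\left(O,E \right)} = 2 E$
$l{\left(10,9 \right)} q{\left(11,S \right)} = \left(-10\right) 9 \cdot 2 \left(-5\right) = \left(-90\right) \left(-10\right) = 900$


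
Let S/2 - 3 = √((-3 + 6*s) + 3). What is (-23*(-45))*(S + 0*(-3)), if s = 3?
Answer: 6210 + 6210*√2 ≈ 14992.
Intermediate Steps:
S = 6 + 6*√2 (S = 6 + 2*√((-3 + 6*3) + 3) = 6 + 2*√((-3 + 18) + 3) = 6 + 2*√(15 + 3) = 6 + 2*√18 = 6 + 2*(3*√2) = 6 + 6*√2 ≈ 14.485)
(-23*(-45))*(S + 0*(-3)) = (-23*(-45))*((6 + 6*√2) + 0*(-3)) = 1035*((6 + 6*√2) + 0) = 1035*(6 + 6*√2) = 6210 + 6210*√2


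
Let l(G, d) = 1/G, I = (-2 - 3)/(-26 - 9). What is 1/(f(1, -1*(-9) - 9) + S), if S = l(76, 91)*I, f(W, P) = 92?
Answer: 532/48945 ≈ 0.010869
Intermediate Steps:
I = ⅐ (I = -5/(-35) = -5*(-1/35) = ⅐ ≈ 0.14286)
S = 1/532 (S = (⅐)/76 = (1/76)*(⅐) = 1/532 ≈ 0.0018797)
1/(f(1, -1*(-9) - 9) + S) = 1/(92 + 1/532) = 1/(48945/532) = 532/48945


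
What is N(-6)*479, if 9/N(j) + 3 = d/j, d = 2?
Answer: -12933/10 ≈ -1293.3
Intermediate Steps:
N(j) = 9/(-3 + 2/j)
N(-6)*479 = -9*(-6)/(-2 + 3*(-6))*479 = -9*(-6)/(-2 - 18)*479 = -9*(-6)/(-20)*479 = -9*(-6)*(-1/20)*479 = -27/10*479 = -12933/10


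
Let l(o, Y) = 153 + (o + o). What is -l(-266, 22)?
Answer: 379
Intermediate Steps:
l(o, Y) = 153 + 2*o
-l(-266, 22) = -(153 + 2*(-266)) = -(153 - 532) = -1*(-379) = 379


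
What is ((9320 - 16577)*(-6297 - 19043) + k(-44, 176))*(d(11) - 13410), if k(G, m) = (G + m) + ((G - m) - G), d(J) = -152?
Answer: -2493947860832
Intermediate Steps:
k(G, m) = G (k(G, m) = (G + m) - m = G)
((9320 - 16577)*(-6297 - 19043) + k(-44, 176))*(d(11) - 13410) = ((9320 - 16577)*(-6297 - 19043) - 44)*(-152 - 13410) = (-7257*(-25340) - 44)*(-13562) = (183892380 - 44)*(-13562) = 183892336*(-13562) = -2493947860832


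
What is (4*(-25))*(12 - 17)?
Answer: 500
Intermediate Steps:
(4*(-25))*(12 - 17) = -100*(-5) = 500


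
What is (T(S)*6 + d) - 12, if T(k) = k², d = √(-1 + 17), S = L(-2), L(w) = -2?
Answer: 16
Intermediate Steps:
S = -2
d = 4 (d = √16 = 4)
(T(S)*6 + d) - 12 = ((-2)²*6 + 4) - 12 = (4*6 + 4) - 12 = (24 + 4) - 12 = 28 - 12 = 16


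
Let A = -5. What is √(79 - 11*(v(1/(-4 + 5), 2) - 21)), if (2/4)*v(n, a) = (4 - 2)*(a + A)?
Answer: √442 ≈ 21.024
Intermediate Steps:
v(n, a) = -20 + 4*a (v(n, a) = 2*((4 - 2)*(a - 5)) = 2*(2*(-5 + a)) = 2*(-10 + 2*a) = -20 + 4*a)
√(79 - 11*(v(1/(-4 + 5), 2) - 21)) = √(79 - 11*((-20 + 4*2) - 21)) = √(79 - 11*((-20 + 8) - 21)) = √(79 - 11*(-12 - 21)) = √(79 - 11*(-33)) = √(79 + 363) = √442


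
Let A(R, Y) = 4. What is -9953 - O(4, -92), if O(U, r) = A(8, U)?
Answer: -9957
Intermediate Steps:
O(U, r) = 4
-9953 - O(4, -92) = -9953 - 1*4 = -9953 - 4 = -9957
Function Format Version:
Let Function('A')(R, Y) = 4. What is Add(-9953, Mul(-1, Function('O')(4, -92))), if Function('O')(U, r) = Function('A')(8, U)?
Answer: -9957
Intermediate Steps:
Function('O')(U, r) = 4
Add(-9953, Mul(-1, Function('O')(4, -92))) = Add(-9953, Mul(-1, 4)) = Add(-9953, -4) = -9957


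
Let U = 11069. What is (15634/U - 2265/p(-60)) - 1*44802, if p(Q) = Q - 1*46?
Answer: -52540085339/1173314 ≈ -44779.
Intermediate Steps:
p(Q) = -46 + Q (p(Q) = Q - 46 = -46 + Q)
(15634/U - 2265/p(-60)) - 1*44802 = (15634/11069 - 2265/(-46 - 60)) - 1*44802 = (15634*(1/11069) - 2265/(-106)) - 44802 = (15634/11069 - 2265*(-1/106)) - 44802 = (15634/11069 + 2265/106) - 44802 = 26728489/1173314 - 44802 = -52540085339/1173314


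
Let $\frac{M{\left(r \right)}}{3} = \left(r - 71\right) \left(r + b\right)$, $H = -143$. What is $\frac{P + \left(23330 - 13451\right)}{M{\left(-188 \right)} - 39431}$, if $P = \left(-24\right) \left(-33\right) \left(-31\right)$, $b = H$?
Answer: $- \frac{14673}{217756} \approx -0.067383$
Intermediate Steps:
$b = -143$
$P = -24552$ ($P = 792 \left(-31\right) = -24552$)
$M{\left(r \right)} = 3 \left(-143 + r\right) \left(-71 + r\right)$ ($M{\left(r \right)} = 3 \left(r - 71\right) \left(r - 143\right) = 3 \left(-71 + r\right) \left(-143 + r\right) = 3 \left(-143 + r\right) \left(-71 + r\right)$)
$\frac{P + \left(23330 - 13451\right)}{M{\left(-188 \right)} - 39431} = \frac{-24552 + \left(23330 - 13451\right)}{\left(30459 - -120696 + 3 \left(-188\right)^{2}\right) - 39431} = \frac{-24552 + \left(23330 - 13451\right)}{\left(30459 + 120696 + 3 \cdot 35344\right) - 39431} = \frac{-24552 + 9879}{\left(30459 + 120696 + 106032\right) - 39431} = - \frac{14673}{257187 - 39431} = - \frac{14673}{217756}$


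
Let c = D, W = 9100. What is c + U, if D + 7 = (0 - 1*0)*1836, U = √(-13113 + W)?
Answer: -7 + I*√4013 ≈ -7.0 + 63.348*I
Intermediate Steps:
U = I*√4013 (U = √(-13113 + 9100) = √(-4013) = I*√4013 ≈ 63.348*I)
D = -7 (D = -7 + (0 - 1*0)*1836 = -7 + (0 + 0)*1836 = -7 + 0*1836 = -7 + 0 = -7)
c = -7
c + U = -7 + I*√4013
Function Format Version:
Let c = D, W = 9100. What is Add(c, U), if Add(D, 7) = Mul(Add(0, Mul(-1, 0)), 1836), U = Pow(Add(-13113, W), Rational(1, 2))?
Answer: Add(-7, Mul(I, Pow(4013, Rational(1, 2)))) ≈ Add(-7.0000, Mul(63.348, I))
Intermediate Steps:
U = Mul(I, Pow(4013, Rational(1, 2))) (U = Pow(Add(-13113, 9100), Rational(1, 2)) = Pow(-4013, Rational(1, 2)) = Mul(I, Pow(4013, Rational(1, 2))) ≈ Mul(63.348, I))
D = -7 (D = Add(-7, Mul(Add(0, Mul(-1, 0)), 1836)) = Add(-7, Mul(Add(0, 0), 1836)) = Add(-7, Mul(0, 1836)) = Add(-7, 0) = -7)
c = -7
Add(c, U) = Add(-7, Mul(I, Pow(4013, Rational(1, 2))))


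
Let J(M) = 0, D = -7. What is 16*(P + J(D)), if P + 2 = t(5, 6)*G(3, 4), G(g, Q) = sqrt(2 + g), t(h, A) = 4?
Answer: -32 + 64*sqrt(5) ≈ 111.11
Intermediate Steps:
P = -2 + 4*sqrt(5) (P = -2 + 4*sqrt(2 + 3) = -2 + 4*sqrt(5) ≈ 6.9443)
16*(P + J(D)) = 16*((-2 + 4*sqrt(5)) + 0) = 16*(-2 + 4*sqrt(5)) = -32 + 64*sqrt(5)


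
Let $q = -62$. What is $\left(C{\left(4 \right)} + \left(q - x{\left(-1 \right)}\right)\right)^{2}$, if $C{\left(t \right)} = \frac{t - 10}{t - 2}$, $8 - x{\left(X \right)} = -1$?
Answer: $5476$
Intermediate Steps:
$x{\left(X \right)} = 9$ ($x{\left(X \right)} = 8 - -1 = 8 + 1 = 9$)
$C{\left(t \right)} = \frac{-10 + t}{-2 + t}$
$\left(C{\left(4 \right)} + \left(q - x{\left(-1 \right)}\right)\right)^{2} = \left(\frac{-10 + 4}{-2 + 4} - 71\right)^{2} = \left(\frac{1}{2} \left(-6\right) - 71\right)^{2} = \left(-3 - 71\right)^{2} = \left(-74\right)^{2} = 5476$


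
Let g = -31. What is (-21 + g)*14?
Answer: -728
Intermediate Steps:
(-21 + g)*14 = (-21 - 31)*14 = -52*14 = -728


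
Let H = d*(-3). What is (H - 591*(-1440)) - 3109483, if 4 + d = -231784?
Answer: -1563079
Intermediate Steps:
d = -231788 (d = -4 - 231784 = -231788)
H = 695364 (H = -231788*(-3) = 695364)
(H - 591*(-1440)) - 3109483 = (695364 - 591*(-1440)) - 3109483 = (695364 - 1*(-851040)) - 3109483 = (695364 + 851040) - 3109483 = 1546404 - 3109483 = -1563079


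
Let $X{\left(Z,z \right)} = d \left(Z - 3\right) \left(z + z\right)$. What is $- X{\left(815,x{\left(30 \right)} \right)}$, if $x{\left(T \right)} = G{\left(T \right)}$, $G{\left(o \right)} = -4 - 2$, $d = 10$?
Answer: $97440$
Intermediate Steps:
$G{\left(o \right)} = -6$
$x{\left(T \right)} = -6$
$X{\left(Z,z \right)} = 20 z \left(-3 + Z\right)$ ($X{\left(Z,z \right)} = 10 \left(Z - 3\right) \left(z + z\right) = 10 \left(-3 + Z\right) 2 z = 10 \cdot 2 z \left(-3 + Z\right) = 20 z \left(-3 + Z\right)$)
$- X{\left(815,x{\left(30 \right)} \right)} = - 20 \left(-6\right) \left(-3 + 815\right) = - 20 \left(-6\right) 812 = \left(-1\right) \left(-97440\right) = 97440$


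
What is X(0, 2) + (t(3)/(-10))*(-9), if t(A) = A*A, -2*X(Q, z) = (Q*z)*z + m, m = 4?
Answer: 61/10 ≈ 6.1000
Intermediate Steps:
X(Q, z) = -2 - Q*z²/2 (X(Q, z) = -((Q*z)*z + 4)/2 = -(Q*z² + 4)/2 = -(4 + Q*z²)/2 = -2 - Q*z²/2)
t(A) = A²
X(0, 2) + (t(3)/(-10))*(-9) = (-2 - ½*0*2²) + (3²/(-10))*(-9) = (-2 - ½*0*4) + (9*(-⅒))*(-9) = (-2 + 0) - 9/10*(-9) = -2 + 81/10 = 61/10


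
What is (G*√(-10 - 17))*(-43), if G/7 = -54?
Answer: 48762*I*√3 ≈ 84458.0*I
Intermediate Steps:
G = -378 (G = 7*(-54) = -378)
(G*√(-10 - 17))*(-43) = -378*√(-10 - 17)*(-43) = -1134*I*√3*(-43) = 48762*I*√3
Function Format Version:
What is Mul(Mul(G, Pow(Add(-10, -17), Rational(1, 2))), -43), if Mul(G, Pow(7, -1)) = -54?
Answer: Mul(48762, I, Pow(3, Rational(1, 2))) ≈ Mul(84458., I)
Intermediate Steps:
G = -378 (G = Mul(7, -54) = -378)
Mul(Mul(G, Pow(Add(-10, -17), Rational(1, 2))), -43) = Mul(Mul(-378, Pow(Add(-10, -17), Rational(1, 2))), -43) = Mul(Mul(-378, Pow(-27, Rational(1, 2))), -43) = Mul(Mul(-378, Mul(3, I, Pow(3, Rational(1, 2)))), -43) = Mul(Mul(-1134, I, Pow(3, Rational(1, 2))), -43) = Mul(48762, I, Pow(3, Rational(1, 2)))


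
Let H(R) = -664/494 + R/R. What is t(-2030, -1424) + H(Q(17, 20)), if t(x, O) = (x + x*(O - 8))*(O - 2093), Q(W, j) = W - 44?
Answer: -2523509786155/247 ≈ -1.0217e+10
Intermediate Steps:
Q(W, j) = -44 + W
t(x, O) = (-2093 + O)*(x + x*(-8 + O)) (t(x, O) = (x + x*(-8 + O))*(-2093 + O) = (-2093 + O)*(x + x*(-8 + O)))
H(R) = -85/247 (H(R) = -664*1/494 + 1 = -332/247 + 1 = -85/247)
t(-2030, -1424) + H(Q(17, 20)) = -2030*(14651 + (-1424)² - 2100*(-1424)) - 85/247 = -2030*(14651 + 2027776 + 2990400) - 85/247 = -2030*5032827 - 85/247 = -10216638810 - 85/247 = -2523509786155/247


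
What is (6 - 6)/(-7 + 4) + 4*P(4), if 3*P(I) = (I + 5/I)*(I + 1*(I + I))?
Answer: 84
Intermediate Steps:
P(I) = I*(I + 5/I) (P(I) = ((I + 5/I)*(I + 1*(I + I)))/3 = ((I + 5/I)*(I + 1*(2*I)))/3 = ((I + 5/I)*(I + 2*I))/3 = ((I + 5/I)*(3*I))/3 = (3*I*(I + 5/I))/3 = I*(I + 5/I))
(6 - 6)/(-7 + 4) + 4*P(4) = (6 - 6)/(-7 + 4) + 4*(5 + 4²) = 0/(-3) + 4*(5 + 16) = 0*(-⅓) + 4*21 = 0 + 84 = 84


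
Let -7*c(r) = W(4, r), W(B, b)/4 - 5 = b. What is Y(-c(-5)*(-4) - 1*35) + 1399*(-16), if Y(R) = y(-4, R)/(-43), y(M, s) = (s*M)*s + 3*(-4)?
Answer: -957600/43 ≈ -22270.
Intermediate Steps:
W(B, b) = 20 + 4*b
c(r) = -20/7 - 4*r/7 (c(r) = -(20 + 4*r)/7 = -20/7 - 4*r/7)
y(M, s) = -12 + M*s² (y(M, s) = (M*s)*s - 12 = M*s² - 12 = -12 + M*s²)
Y(R) = 12/43 + 4*R²/43 (Y(R) = (-12 - 4*R²)/(-43) = (-12 - 4*R²)*(-1/43) = 12/43 + 4*R²/43)
Y(-c(-5)*(-4) - 1*35) + 1399*(-16) = (12/43 + 4*(-(-20/7 - 4/7*(-5))*(-4) - 1*35)²/43) + 1399*(-16) = (12/43 + 4*(-(-20/7 + 20/7)*(-4) - 35)²/43) - 22384 = (12/43 + 4*(-1*0*(-4) - 35)²/43) - 22384 = (12/43 + 4*(0*(-4) - 35)²/43) - 22384 = (12/43 + 4*(0 - 35)²/43) - 22384 = (12/43 + (4/43)*(-35)²) - 22384 = (12/43 + (4/43)*1225) - 22384 = (12/43 + 4900/43) - 22384 = 4912/43 - 22384 = -957600/43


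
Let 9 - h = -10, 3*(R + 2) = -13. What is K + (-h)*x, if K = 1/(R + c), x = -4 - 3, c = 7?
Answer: 269/2 ≈ 134.50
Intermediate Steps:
R = -19/3 (R = -2 + (⅓)*(-13) = -2 - 13/3 = -19/3 ≈ -6.3333)
x = -7
h = 19 (h = 9 - 1*(-10) = 9 + 10 = 19)
K = 3/2 (K = 1/(-19/3 + 7) = 1/(⅔) = 3/2 ≈ 1.5000)
K + (-h)*x = 3/2 - 1*19*(-7) = 3/2 - 19*(-7) = 3/2 + 133 = 269/2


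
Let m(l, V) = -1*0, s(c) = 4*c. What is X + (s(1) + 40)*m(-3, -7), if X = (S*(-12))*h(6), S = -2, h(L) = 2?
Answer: 48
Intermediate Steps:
S = -2 (S = -1*2 = -2)
m(l, V) = 0
X = 48 (X = -2*(-12)*2 = 24*2 = 48)
X + (s(1) + 40)*m(-3, -7) = 48 + (4*1 + 40)*0 = 48 + (4 + 40)*0 = 48 + 44*0 = 48 + 0 = 48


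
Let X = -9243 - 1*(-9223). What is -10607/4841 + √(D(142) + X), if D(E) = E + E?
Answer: -10607/4841 + 2*√66 ≈ 14.057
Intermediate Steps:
D(E) = 2*E
X = -20 (X = -9243 + 9223 = -20)
-10607/4841 + √(D(142) + X) = -10607/4841 + √(2*142 - 20) = -10607*1/4841 + √(284 - 20) = -10607/4841 + √264 = -10607/4841 + 2*√66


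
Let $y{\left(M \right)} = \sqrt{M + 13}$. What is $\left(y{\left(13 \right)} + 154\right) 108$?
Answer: $16632 + 108 \sqrt{26} \approx 17183.0$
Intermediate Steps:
$y{\left(M \right)} = \sqrt{13 + M}$
$\left(y{\left(13 \right)} + 154\right) 108 = \left(\sqrt{13 + 13} + 154\right) 108 = \left(\sqrt{26} + 154\right) 108 = \left(154 + \sqrt{26}\right) 108 = 16632 + 108 \sqrt{26}$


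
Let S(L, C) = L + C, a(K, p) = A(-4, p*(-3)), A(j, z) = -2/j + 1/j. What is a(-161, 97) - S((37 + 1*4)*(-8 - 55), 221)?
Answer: 9449/4 ≈ 2362.3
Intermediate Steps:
A(j, z) = -1/j (A(j, z) = -2/j + 1/j = -1/j)
a(K, p) = 1/4 (a(K, p) = -1/(-4) = -1*(-1/4) = 1/4)
S(L, C) = C + L
a(-161, 97) - S((37 + 1*4)*(-8 - 55), 221) = 1/4 - (221 + (37 + 1*4)*(-8 - 55)) = 1/4 - (221 + (37 + 4)*(-63)) = 1/4 - (221 + 41*(-63)) = 1/4 - (221 - 2583) = 1/4 - 1*(-2362) = 1/4 + 2362 = 9449/4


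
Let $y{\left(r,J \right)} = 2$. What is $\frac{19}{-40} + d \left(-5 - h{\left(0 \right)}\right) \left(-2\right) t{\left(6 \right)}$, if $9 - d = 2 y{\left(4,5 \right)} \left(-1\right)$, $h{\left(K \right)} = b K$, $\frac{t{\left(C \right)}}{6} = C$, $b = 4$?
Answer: $\frac{187181}{40} \approx 4679.5$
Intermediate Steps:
$t{\left(C \right)} = 6 C$
$h{\left(K \right)} = 4 K$
$d = 13$ ($d = 9 - 2 \cdot 2 \left(-1\right) = 9 - 4 \left(-1\right) = 9 - -4 = 9 + 4 = 13$)
$\frac{19}{-40} + d \left(-5 - h{\left(0 \right)}\right) \left(-2\right) t{\left(6 \right)} = \frac{19}{-40} + 13 \left(-5 - 4 \cdot 0\right) \left(-2\right) 6 \cdot 6 = 19 \left(- \frac{1}{40}\right) + 13 \left(-5 - 0\right) \left(-2\right) 36 = - \frac{19}{40} + 13 \left(-5 + 0\right) \left(-2\right) 36 = - \frac{19}{40} + 13 \left(-5\right) \left(-2\right) 36 = - \frac{19}{40} + 13 \cdot 10 \cdot 36 = - \frac{19}{40} + 13 \cdot 360 = - \frac{19}{40} + 4680 = \frac{187181}{40}$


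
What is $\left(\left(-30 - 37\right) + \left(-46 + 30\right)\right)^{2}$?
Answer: $6889$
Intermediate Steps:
$\left(\left(-30 - 37\right) + \left(-46 + 30\right)\right)^{2} = \left(-67 - 16\right)^{2} = \left(-83\right)^{2} = 6889$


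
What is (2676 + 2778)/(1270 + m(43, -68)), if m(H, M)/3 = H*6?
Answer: 2727/1022 ≈ 2.6683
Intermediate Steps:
m(H, M) = 18*H (m(H, M) = 3*(H*6) = 3*(6*H) = 18*H)
(2676 + 2778)/(1270 + m(43, -68)) = (2676 + 2778)/(1270 + 18*43) = 5454/(1270 + 774) = 5454/2044 = 5454*(1/2044) = 2727/1022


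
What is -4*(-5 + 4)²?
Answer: -4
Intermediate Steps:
-4*(-5 + 4)² = -4*(-1)² = -4*1 = -4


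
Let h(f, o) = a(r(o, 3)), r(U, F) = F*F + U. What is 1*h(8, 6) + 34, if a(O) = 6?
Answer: 40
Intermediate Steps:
r(U, F) = U + F**2 (r(U, F) = F**2 + U = U + F**2)
h(f, o) = 6
1*h(8, 6) + 34 = 1*6 + 34 = 6 + 34 = 40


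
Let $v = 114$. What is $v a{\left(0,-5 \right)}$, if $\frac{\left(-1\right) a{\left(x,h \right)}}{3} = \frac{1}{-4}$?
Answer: $\frac{171}{2} \approx 85.5$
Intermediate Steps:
$a{\left(x,h \right)} = \frac{3}{4}$ ($a{\left(x,h \right)} = - \frac{3}{-4} = \left(-3\right) \left(- \frac{1}{4}\right) = \frac{3}{4}$)
$v a{\left(0,-5 \right)} = 114 \cdot \frac{3}{4} = \frac{171}{2}$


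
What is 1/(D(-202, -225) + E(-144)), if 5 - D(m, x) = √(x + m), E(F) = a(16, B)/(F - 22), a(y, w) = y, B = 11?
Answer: 33781/3107252 + 6889*I*√427/3107252 ≈ 0.010872 + 0.045814*I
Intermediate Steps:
E(F) = 16/(-22 + F) (E(F) = 16/(F - 22) = 16/(-22 + F))
D(m, x) = 5 - √(m + x) (D(m, x) = 5 - √(x + m) = 5 - √(m + x))
1/(D(-202, -225) + E(-144)) = 1/((5 - √(-202 - 225)) + 16/(-22 - 144)) = 1/((5 - √(-427)) + 16/(-166)) = 1/((5 - I*√427) + 16*(-1/166)) = 1/((5 - I*√427) - 8/83) = 1/(407/83 - I*√427)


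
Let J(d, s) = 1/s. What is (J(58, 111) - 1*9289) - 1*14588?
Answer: -2650346/111 ≈ -23877.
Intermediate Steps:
(J(58, 111) - 1*9289) - 1*14588 = (1/111 - 1*9289) - 1*14588 = (1/111 - 9289) - 14588 = -1031078/111 - 14588 = -2650346/111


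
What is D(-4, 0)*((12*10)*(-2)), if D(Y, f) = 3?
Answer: -720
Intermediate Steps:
D(-4, 0)*((12*10)*(-2)) = 3*((12*10)*(-2)) = 3*(120*(-2)) = 3*(-240) = -720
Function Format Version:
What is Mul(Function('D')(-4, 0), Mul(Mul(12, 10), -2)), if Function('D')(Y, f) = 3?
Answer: -720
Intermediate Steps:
Mul(Function('D')(-4, 0), Mul(Mul(12, 10), -2)) = Mul(3, Mul(Mul(12, 10), -2)) = Mul(3, Mul(120, -2)) = Mul(3, -240) = -720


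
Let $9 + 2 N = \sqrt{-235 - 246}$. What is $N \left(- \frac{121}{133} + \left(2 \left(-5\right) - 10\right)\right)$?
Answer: $\frac{25029}{266} - \frac{2781 i \sqrt{481}}{266} \approx 94.094 - 229.29 i$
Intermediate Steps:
$N = - \frac{9}{2} + \frac{i \sqrt{481}}{2}$ ($N = - \frac{9}{2} + \frac{\sqrt{-235 - 246}}{2} = - \frac{9}{2} + \frac{\sqrt{-481}}{2} = - \frac{9}{2} + \frac{i \sqrt{481}}{2} \approx -4.5 + 10.966 i$)
$N \left(- \frac{121}{133} + \left(2 \left(-5\right) - 10\right)\right) = \left(- \frac{9}{2} + \frac{i \sqrt{481}}{2}\right) \left(- \frac{121}{133} + \left(2 \left(-5\right) - 10\right)\right) = \left(- \frac{9}{2} + \frac{i \sqrt{481}}{2}\right) \left(\left(-121\right) \frac{1}{133} - 20\right) = \left(- \frac{9}{2} + \frac{i \sqrt{481}}{2}\right) \left(- \frac{121}{133} - 20\right) = \left(- \frac{9}{2} + \frac{i \sqrt{481}}{2}\right) \left(- \frac{2781}{133}\right) = \frac{25029}{266} - \frac{2781 i \sqrt{481}}{266}$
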